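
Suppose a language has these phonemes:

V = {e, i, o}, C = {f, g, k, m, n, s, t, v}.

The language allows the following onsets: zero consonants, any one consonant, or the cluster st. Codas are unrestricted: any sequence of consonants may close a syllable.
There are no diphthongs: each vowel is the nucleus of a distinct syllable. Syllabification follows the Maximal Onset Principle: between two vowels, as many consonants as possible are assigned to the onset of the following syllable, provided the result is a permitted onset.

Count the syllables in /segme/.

2

The vowels are e, e — 2 nuclei, so 2 syllables.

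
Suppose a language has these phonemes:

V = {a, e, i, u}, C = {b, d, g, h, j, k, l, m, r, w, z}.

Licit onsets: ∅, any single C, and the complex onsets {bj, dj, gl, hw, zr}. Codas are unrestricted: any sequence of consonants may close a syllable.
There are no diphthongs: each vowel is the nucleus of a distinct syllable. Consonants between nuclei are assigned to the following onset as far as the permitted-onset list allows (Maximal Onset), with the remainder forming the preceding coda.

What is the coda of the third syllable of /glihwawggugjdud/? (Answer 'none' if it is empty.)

gj

Vowels present: i, a, u, u; each is a nucleus, giving 4 syllables.
Between /i/ (V1) and /a/ (V2): /hw/ is a licit onset in full, so it all attaches to the next syllable.
Between /a/ (V2) and /u/ (V3): cluster /wgg/ — the longest permitted-onset suffix is /g/; onset = /g/, preceding coda = /wg/.
Between /u/ (V3) and /u/ (V4): cluster /gjd/ — the longest permitted-onset suffix is /d/; onset = /d/, preceding coda = /gj/.
So the parse is gli.hwawg.gugj.dud.
Syllable 3 is /gugj/: onset /g/, nucleus /u/, coda /gj/.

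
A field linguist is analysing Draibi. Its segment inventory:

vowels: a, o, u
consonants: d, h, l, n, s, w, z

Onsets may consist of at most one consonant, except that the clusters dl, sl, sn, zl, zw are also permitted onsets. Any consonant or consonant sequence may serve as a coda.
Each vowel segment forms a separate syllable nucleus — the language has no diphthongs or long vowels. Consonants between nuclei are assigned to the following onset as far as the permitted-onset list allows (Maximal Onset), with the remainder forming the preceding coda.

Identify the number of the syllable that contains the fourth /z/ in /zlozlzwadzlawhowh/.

Nuclei (vowels): o, a, a, o → 4 syllables.
/o…a/ gap (V1→V2): /zlzw/ splits as /zl/ + /zw/ (/zw/ is the longest suffix that is a licit onset).
/a…a/ gap (V2→V3): /dzl/ — longest licit onset from the right is /zl/, leaving /d/ as coda.
/a…o/ gap (V3→V4): /wh/ splits as /w/ + /h/ (/h/ is the longest suffix that is a licit onset).
So the parse is zlozl.zwad.zlaw.howh.
The fourth /z/ is in the onset of syllable 3 (/zlaw/).

3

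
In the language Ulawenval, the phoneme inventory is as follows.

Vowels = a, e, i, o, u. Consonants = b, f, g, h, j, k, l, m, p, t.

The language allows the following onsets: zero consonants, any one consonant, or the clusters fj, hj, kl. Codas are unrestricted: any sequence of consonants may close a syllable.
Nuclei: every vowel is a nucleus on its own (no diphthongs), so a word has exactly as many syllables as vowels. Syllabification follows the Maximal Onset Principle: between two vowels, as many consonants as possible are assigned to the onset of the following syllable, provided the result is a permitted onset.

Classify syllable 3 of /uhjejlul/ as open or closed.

closed

Vowels present: u, e, u; each is a nucleus, giving 3 syllables.
/u…e/ gap (V1→V2): /hj/ is a licit onset in full, so it all attaches to the next syllable.
/e…u/ gap (V2→V3): /jl/ — longest licit onset from the right is /l/, leaving /j/ as coda.
Result: u.hjej.lul.
Syllable 3 is /lul/ with coda /l/, so it is closed.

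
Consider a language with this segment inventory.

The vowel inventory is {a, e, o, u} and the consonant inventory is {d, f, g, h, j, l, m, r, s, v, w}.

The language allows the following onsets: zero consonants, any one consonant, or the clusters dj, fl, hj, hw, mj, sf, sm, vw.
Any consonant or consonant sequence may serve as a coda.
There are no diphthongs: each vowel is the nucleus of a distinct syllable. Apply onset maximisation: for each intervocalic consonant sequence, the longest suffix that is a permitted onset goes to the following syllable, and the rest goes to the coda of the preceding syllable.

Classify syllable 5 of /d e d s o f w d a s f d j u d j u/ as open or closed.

open

The vowels are e, o, a, u, u — 5 nuclei, so 5 syllables.
Between /e/ (V1) and /o/ (V2): cluster /ds/ — the longest permitted-onset suffix is /s/; onset = /s/, preceding coda = /d/.
Between /o/ (V2) and /a/ (V3): /fwd/ splits as /fw/ + /d/ (/d/ is the longest suffix that is a licit onset).
Between /a/ (V3) and /u/ (V4): /sfdj/ splits as /sf/ + /dj/ (/dj/ is the longest suffix that is a licit onset).
Between /u/ (V4) and /u/ (V5): /dj/ is a licit onset in full, so it all attaches to the next syllable.
So the parse is ded.sofw.dasf.dju.dju.
Syllable 5 is /dju/; it ends in its nucleus with no coda, so it is open.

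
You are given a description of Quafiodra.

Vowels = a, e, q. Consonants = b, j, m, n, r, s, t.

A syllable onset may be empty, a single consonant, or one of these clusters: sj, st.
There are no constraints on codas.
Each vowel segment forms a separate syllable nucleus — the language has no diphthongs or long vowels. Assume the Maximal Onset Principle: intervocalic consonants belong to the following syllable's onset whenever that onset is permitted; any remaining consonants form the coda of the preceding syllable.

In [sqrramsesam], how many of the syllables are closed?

3

Nuclei (vowels): q, a, e, a → 4 syllables.
V1 /q/ – V2 /a/: /rr/ splits as /r/ + /r/ (/r/ is the longest suffix that is a licit onset).
V2 /a/ – V3 /e/: /ms/; trying suffixes from longest down, /s/ is the first permitted one, so coda /m/ | onset /s/.
V3 /e/ – V4 /a/: just /s/ — single C goes to the following onset.
Putting it together: sqr.ram.se.sam.
Classifying each syllable: /sqr/ (closed), /ram/ (closed), /se/ (open), /sam/ (closed).
Closed syllables: 3.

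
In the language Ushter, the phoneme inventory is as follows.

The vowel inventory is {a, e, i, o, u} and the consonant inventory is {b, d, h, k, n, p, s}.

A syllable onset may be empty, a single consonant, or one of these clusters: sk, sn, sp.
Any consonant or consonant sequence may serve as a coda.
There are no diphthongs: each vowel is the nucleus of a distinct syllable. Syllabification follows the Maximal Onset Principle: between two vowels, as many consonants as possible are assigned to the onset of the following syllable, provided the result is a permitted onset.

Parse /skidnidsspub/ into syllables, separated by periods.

skid.nids.spub

Nuclei (vowels): i, i, u → 3 syllables.
σ1/σ2 boundary: /dn/; trying suffixes from longest down, /n/ is the first permitted one, so coda /d/ | onset /n/.
σ2/σ3 boundary: cluster /dssp/ — the longest permitted-onset suffix is /sp/; onset = /sp/, preceding coda = /ds/.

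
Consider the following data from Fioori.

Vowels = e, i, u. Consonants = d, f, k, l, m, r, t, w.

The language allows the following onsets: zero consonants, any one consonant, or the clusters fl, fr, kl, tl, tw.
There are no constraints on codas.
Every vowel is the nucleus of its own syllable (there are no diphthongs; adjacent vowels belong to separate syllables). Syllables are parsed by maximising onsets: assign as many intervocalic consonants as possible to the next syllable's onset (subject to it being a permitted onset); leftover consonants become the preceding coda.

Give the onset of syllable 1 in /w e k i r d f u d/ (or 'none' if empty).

The vowels are e, i, u — 3 nuclei, so 3 syllables.
σ1/σ2 boundary: /k/ → onset of the next syllable (single consonants are always licit onsets).
σ2/σ3 boundary: /rdf/ — longest licit onset from the right is /f/, leaving /rd/ as coda.
So the parse is we.kird.fud.
Syllable 1 is /we/: onset /w/, nucleus /e/, coda ∅.

w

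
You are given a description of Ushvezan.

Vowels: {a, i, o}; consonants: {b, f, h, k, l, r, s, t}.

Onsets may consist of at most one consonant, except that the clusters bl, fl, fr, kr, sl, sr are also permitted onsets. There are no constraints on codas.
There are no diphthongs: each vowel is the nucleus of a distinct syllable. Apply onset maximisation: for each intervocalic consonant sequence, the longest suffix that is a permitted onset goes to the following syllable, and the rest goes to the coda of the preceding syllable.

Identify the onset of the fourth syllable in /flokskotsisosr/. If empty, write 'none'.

s

Nuclei (vowels): o, o, i, o → 4 syllables.
/o…o/ gap (V1→V2): /ksk/; trying suffixes from longest down, /k/ is the first permitted one, so coda /ks/ | onset /k/.
/o…i/ gap (V2→V3): /ts/ splits as /t/ + /s/ (/s/ is the longest suffix that is a licit onset).
/i…o/ gap (V3→V4): /s/ → onset of the next syllable (single consonants are always licit onsets).
Putting it together: floks.kot.si.sosr.
Syllable 4 is /sosr/: onset /s/, nucleus /o/, coda /sr/.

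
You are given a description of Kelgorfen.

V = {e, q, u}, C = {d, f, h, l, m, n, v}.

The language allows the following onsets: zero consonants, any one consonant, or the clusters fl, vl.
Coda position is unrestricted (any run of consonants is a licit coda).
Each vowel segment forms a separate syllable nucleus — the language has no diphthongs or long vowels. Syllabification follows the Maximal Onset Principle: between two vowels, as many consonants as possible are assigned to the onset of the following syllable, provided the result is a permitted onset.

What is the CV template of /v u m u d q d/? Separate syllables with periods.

CV.CV.CVC

Vowels present: u, u, q; each is a nucleus, giving 3 syllables.
σ1/σ2 boundary: just /m/ — single C goes to the following onset.
σ2/σ3 boundary: just /d/ — single C goes to the following onset.
Putting it together: vu.mu.dqd.
Mapping each syllable to C/V: /vu/ → CV, /mu/ → CV, /dqd/ → CVC.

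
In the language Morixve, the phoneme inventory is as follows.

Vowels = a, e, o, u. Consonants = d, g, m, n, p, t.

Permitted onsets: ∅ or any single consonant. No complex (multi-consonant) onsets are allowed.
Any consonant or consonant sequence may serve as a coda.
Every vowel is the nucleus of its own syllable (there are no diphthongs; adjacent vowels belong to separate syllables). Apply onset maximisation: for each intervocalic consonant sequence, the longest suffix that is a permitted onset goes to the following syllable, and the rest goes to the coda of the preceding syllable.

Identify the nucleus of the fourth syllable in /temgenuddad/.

Nuclei (vowels): e, e, u, a → 4 syllables.
The fourth nucleus (vowel 4 from the left) is /a/.

a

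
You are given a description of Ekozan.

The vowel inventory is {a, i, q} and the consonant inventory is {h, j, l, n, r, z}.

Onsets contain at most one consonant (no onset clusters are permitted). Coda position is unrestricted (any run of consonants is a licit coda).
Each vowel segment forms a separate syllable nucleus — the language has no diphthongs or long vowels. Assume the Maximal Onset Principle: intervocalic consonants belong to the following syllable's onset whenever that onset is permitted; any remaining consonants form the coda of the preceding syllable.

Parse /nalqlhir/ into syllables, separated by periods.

The vowels are a, q, i — 3 nuclei, so 3 syllables.
Between /a/ (V1) and /q/ (V2): just /l/ — single C goes to the following onset.
Between /q/ (V2) and /i/ (V3): cluster /lh/ — the longest permitted-onset suffix is /h/; onset = /h/, preceding coda = /l/.

na.lql.hir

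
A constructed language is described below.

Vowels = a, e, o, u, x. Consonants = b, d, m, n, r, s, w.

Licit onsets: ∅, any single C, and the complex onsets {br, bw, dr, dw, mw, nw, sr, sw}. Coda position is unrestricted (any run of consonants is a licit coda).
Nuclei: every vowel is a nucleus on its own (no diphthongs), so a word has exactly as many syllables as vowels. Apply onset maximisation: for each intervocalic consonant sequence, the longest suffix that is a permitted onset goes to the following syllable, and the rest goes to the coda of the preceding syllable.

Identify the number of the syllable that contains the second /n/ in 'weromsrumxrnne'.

Vowels present: e, o, u, x, e; each is a nucleus, giving 5 syllables.
Between /e/ (V1) and /o/ (V2): /r/ → onset of the next syllable (single consonants are always licit onsets).
Between /o/ (V2) and /u/ (V3): /msr/; trying suffixes from longest down, /sr/ is the first permitted one, so coda /m/ | onset /sr/.
Between /u/ (V3) and /x/ (V4): just /m/ — single C goes to the following onset.
Between /x/ (V4) and /e/ (V5): /rnn/; trying suffixes from longest down, /n/ is the first permitted one, so coda /rn/ | onset /n/.
Putting it together: we.rom.sru.mxrn.ne.
The second /n/ is in the onset of syllable 5 (/ne/).

5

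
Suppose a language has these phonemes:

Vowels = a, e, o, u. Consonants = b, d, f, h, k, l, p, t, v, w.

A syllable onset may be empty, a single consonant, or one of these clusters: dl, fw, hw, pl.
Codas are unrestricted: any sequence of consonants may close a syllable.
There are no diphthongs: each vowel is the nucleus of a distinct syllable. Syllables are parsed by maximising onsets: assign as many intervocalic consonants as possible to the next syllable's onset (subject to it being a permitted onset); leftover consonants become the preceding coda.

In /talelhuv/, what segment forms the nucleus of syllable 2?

e

Nuclei (vowels): a, e, u → 3 syllables.
The second nucleus (vowel 2 from the left) is /e/.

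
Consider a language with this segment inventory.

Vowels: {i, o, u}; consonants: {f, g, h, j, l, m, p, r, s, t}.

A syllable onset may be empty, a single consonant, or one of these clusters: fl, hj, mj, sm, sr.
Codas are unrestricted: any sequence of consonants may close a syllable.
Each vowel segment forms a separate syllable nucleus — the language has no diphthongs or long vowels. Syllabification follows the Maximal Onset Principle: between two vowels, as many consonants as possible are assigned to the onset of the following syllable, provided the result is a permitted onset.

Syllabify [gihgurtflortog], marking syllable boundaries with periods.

Nuclei (vowels): i, u, o, o → 4 syllables.
σ1/σ2 boundary: /hg/; trying suffixes from longest down, /g/ is the first permitted one, so coda /h/ | onset /g/.
σ2/σ3 boundary: /rtfl/ splits as /rt/ + /fl/ (/fl/ is the longest suffix that is a licit onset).
σ3/σ4 boundary: /rt/ — longest licit onset from the right is /t/, leaving /r/ as coda.

gih.gurt.flor.tog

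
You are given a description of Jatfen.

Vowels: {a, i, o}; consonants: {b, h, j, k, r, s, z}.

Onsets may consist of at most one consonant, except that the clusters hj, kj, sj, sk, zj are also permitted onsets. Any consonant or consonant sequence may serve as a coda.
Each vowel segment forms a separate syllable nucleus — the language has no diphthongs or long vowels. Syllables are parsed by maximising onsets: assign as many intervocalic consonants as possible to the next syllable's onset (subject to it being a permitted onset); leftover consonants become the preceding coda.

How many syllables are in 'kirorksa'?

3

The vowels are i, o, a — 3 nuclei, so 3 syllables.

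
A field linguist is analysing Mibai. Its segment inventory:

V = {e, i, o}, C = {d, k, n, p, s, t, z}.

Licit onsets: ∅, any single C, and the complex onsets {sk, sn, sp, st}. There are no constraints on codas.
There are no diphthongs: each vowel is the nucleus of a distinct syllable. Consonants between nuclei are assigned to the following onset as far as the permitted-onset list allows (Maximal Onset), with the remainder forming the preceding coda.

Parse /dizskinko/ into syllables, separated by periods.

Vowels present: i, i, o; each is a nucleus, giving 3 syllables.
σ1/σ2 boundary: /zsk/ — longest licit onset from the right is /sk/, leaving /z/ as coda.
σ2/σ3 boundary: /nk/ — longest licit onset from the right is /k/, leaving /n/ as coda.

diz.skin.ko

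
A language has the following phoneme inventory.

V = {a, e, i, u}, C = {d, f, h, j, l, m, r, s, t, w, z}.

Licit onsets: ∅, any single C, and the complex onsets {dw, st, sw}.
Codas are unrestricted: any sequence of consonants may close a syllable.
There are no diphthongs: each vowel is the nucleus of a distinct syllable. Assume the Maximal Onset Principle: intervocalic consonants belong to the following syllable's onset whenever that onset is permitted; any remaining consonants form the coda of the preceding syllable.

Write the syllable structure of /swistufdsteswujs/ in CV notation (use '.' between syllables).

The vowels are i, u, e, u — 4 nuclei, so 4 syllables.
σ1/σ2 boundary: /st/ is a licit onset in full, so it all attaches to the next syllable.
σ2/σ3 boundary: /fdst/; trying suffixes from longest down, /st/ is the first permitted one, so coda /fd/ | onset /st/.
σ3/σ4 boundary: /sw/ — entire cluster is a permitted onset → onset /sw/, coda ∅.
Syllabification: swi.stufd.ste.swujs.
Mapping each syllable to C/V: /swi/ → CCV, /stufd/ → CCVCC, /ste/ → CCV, /swujs/ → CCVCC.

CCV.CCVCC.CCV.CCVCC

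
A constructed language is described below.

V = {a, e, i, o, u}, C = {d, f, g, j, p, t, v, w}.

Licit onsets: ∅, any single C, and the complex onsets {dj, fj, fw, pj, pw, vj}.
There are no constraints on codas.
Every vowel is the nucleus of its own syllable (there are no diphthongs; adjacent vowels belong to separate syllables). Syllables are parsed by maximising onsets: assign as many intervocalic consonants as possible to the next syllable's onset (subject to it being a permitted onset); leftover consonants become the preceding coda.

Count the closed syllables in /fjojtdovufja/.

Nuclei (vowels): o, o, u, a → 4 syllables.
σ1/σ2 boundary: /jtd/ — longest licit onset from the right is /d/, leaving /jt/ as coda.
σ2/σ3 boundary: /v/ → onset of the next syllable (single consonants are always licit onsets).
σ3/σ4 boundary: /fj/ is a licit onset in full, so it all attaches to the next syllable.
Syllabification: fjojt.do.vu.fja.
Classifying each syllable: /fjojt/ (closed), /do/ (open), /vu/ (open), /fja/ (open).
Closed syllables: 1.

1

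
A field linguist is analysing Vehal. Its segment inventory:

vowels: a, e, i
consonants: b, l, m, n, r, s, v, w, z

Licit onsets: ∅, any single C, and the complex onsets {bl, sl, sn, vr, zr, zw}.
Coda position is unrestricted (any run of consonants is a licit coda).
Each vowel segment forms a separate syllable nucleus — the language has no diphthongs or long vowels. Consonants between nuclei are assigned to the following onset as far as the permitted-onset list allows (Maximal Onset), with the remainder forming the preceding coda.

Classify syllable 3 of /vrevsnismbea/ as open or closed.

open

The vowels are e, i, e, a — 4 nuclei, so 4 syllables.
Between /e/ (V1) and /i/ (V2): /vsn/ splits as /v/ + /sn/ (/sn/ is the longest suffix that is a licit onset).
Between /i/ (V2) and /e/ (V3): cluster /smb/ — the longest permitted-onset suffix is /b/; onset = /b/, preceding coda = /sm/.
Between /e/ (V3) and /a/ (V4): no consonants, so the boundary falls immediately after /e/.
Result: vrev.snism.be.a.
Syllable 3 is /be/; it ends in its nucleus with no coda, so it is open.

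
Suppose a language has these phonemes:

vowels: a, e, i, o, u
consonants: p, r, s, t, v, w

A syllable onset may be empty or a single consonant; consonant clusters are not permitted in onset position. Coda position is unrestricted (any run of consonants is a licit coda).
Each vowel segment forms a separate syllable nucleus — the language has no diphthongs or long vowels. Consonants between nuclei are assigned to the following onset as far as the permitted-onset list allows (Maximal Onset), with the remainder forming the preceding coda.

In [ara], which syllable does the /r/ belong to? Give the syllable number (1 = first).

Nuclei (vowels): a, a → 2 syllables.
σ1/σ2 boundary: /r/ → onset of the next syllable (single consonants are always licit onsets).
Putting it together: a.ra.
The /r/ is in the onset of syllable 2 (/ra/).

2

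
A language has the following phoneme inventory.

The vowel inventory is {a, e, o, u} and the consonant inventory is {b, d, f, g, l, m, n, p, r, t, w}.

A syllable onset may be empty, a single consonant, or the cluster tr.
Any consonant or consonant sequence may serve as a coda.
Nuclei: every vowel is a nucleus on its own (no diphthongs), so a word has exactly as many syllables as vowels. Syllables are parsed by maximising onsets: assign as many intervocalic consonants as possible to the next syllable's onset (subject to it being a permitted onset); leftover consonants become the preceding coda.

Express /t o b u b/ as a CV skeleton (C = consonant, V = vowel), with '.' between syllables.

Vowels present: o, u; each is a nucleus, giving 2 syllables.
σ1/σ2 boundary: /b/ → onset of the next syllable (single consonants are always licit onsets).
So the parse is to.bub.
Mapping each syllable to C/V: /to/ → CV, /bub/ → CVC.

CV.CVC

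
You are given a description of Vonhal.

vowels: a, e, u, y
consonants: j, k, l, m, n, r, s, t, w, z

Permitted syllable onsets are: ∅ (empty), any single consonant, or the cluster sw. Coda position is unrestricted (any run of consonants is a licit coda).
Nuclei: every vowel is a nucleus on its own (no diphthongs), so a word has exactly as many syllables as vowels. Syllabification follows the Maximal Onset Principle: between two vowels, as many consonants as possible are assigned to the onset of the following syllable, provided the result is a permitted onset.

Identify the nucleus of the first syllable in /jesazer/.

e

Nuclei (vowels): e, a, e → 3 syllables.
The first nucleus (vowel 1 from the left) is /e/.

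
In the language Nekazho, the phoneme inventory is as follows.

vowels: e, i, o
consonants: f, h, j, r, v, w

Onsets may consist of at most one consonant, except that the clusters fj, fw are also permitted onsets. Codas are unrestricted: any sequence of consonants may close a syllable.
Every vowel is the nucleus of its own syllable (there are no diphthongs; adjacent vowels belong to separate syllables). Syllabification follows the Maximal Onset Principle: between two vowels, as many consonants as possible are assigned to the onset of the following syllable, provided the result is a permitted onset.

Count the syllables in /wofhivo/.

3

The vowels are o, i, o — 3 nuclei, so 3 syllables.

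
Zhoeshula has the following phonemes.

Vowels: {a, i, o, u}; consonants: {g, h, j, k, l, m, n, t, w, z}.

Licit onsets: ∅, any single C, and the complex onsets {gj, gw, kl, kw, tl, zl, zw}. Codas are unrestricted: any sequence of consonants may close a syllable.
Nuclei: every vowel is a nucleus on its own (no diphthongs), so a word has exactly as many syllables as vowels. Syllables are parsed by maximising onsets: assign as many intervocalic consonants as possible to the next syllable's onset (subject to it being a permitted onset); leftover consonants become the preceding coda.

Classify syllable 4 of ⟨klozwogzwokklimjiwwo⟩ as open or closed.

The vowels are o, o, o, i, i, o — 6 nuclei, so 6 syllables.
/o…o/ gap (V1→V2): /zw/ is a licit onset in full, so it all attaches to the next syllable.
/o…o/ gap (V2→V3): /gzw/ splits as /g/ + /zw/ (/zw/ is the longest suffix that is a licit onset).
/o…i/ gap (V3→V4): /kkl/; trying suffixes from longest down, /kl/ is the first permitted one, so coda /k/ | onset /kl/.
/i…i/ gap (V4→V5): /mj/ — longest licit onset from the right is /j/, leaving /m/ as coda.
/i…o/ gap (V5→V6): /ww/; trying suffixes from longest down, /w/ is the first permitted one, so coda /w/ | onset /w/.
Result: klo.zwog.zwok.klim.jiw.wo.
Syllable 4 is /klim/ with coda /m/, so it is closed.

closed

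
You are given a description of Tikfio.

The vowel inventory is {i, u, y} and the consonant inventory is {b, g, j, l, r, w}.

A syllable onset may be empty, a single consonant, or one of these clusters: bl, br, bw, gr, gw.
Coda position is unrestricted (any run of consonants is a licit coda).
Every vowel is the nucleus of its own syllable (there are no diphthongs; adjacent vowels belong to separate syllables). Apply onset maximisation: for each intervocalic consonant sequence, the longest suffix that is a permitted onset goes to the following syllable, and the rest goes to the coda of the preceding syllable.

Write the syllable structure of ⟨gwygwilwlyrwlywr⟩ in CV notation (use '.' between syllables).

Nuclei (vowels): y, i, y, y → 4 syllables.
/y…i/ gap (V1→V2): /gw/ — entire cluster is a permitted onset → onset /gw/, coda ∅.
/i…y/ gap (V2→V3): /lwl/ — longest licit onset from the right is /l/, leaving /lw/ as coda.
/y…y/ gap (V3→V4): /rwl/ splits as /rw/ + /l/ (/l/ is the longest suffix that is a licit onset).
Syllabification: gwy.gwilw.lyrw.lywr.
Mapping each syllable to C/V: /gwy/ → CCV, /gwilw/ → CCVCC, /lyrw/ → CVCC, /lywr/ → CVCC.

CCV.CCVCC.CVCC.CVCC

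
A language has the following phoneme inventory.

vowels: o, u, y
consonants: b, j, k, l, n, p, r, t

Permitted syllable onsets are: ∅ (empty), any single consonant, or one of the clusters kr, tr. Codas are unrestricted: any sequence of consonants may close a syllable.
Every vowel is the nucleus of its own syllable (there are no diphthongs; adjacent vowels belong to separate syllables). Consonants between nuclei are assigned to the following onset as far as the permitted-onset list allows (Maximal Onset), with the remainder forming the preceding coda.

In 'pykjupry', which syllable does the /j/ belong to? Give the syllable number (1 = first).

2

The vowels are y, u, y — 3 nuclei, so 3 syllables.
V1 /y/ – V2 /u/: cluster /kj/ — the longest permitted-onset suffix is /j/; onset = /j/, preceding coda = /k/.
V2 /u/ – V3 /y/: /pr/; trying suffixes from longest down, /r/ is the first permitted one, so coda /p/ | onset /r/.
Putting it together: pyk.jup.ry.
The /j/ is in the onset of syllable 2 (/jup/).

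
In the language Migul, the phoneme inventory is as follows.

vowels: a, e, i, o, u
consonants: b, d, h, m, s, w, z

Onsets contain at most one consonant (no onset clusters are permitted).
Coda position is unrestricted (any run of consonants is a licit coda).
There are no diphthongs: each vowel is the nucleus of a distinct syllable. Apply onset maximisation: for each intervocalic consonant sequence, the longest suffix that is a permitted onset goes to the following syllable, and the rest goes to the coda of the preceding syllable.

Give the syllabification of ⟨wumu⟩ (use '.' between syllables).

wu.mu

Vowels present: u, u; each is a nucleus, giving 2 syllables.
/u…u/ gap (V1→V2): /m/ is a single consonant, so it becomes the next onset.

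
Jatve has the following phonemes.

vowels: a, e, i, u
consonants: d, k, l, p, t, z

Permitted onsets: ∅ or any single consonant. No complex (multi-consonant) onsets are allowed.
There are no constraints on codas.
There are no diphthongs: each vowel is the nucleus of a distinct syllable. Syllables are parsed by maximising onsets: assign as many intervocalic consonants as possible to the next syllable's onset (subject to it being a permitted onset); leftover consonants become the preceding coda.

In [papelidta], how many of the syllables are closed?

1

Vowels present: a, e, i, a; each is a nucleus, giving 4 syllables.
σ1/σ2 boundary: /p/ → onset of the next syllable (single consonants are always licit onsets).
σ2/σ3 boundary: just /l/ — single C goes to the following onset.
σ3/σ4 boundary: cluster /dt/ — the longest permitted-onset suffix is /t/; onset = /t/, preceding coda = /d/.
Result: pa.pe.lid.ta.
Classifying each syllable: /pa/ (open), /pe/ (open), /lid/ (closed), /ta/ (open).
Closed syllables: 1.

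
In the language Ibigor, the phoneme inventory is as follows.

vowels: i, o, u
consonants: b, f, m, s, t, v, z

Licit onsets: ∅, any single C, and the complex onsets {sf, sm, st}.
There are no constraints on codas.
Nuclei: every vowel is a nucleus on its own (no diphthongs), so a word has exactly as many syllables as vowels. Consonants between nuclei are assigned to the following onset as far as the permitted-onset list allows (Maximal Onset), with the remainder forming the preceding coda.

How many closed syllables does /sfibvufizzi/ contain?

Vowels present: i, u, i, i; each is a nucleus, giving 4 syllables.
/i…u/ gap (V1→V2): /bv/ splits as /b/ + /v/ (/v/ is the longest suffix that is a licit onset).
/u…i/ gap (V2→V3): /f/ is a single consonant, so it becomes the next onset.
/i…i/ gap (V3→V4): cluster /zz/ — the longest permitted-onset suffix is /z/; onset = /z/, preceding coda = /z/.
So the parse is sfib.vu.fiz.zi.
Classifying each syllable: /sfib/ (closed), /vu/ (open), /fiz/ (closed), /zi/ (open).
Closed syllables: 2.

2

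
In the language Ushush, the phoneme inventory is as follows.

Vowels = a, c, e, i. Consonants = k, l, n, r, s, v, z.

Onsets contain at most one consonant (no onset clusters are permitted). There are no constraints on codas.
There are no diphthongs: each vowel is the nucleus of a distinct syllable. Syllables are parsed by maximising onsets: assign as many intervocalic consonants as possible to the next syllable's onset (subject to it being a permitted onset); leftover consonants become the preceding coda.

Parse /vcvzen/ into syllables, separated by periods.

vcv.zen

Nuclei (vowels): c, e → 2 syllables.
Between /c/ (V1) and /e/ (V2): cluster /vz/ — the longest permitted-onset suffix is /z/; onset = /z/, preceding coda = /v/.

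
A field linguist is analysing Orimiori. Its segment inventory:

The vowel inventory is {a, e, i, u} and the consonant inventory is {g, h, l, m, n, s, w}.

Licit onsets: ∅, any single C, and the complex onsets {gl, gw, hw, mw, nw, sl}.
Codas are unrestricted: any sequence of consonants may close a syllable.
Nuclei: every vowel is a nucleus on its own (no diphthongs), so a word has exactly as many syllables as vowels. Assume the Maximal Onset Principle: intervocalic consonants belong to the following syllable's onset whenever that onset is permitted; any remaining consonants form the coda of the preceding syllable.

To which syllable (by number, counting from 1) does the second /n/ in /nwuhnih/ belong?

2

Nuclei (vowels): u, i → 2 syllables.
V1 /u/ – V2 /i/: /hn/; trying suffixes from longest down, /n/ is the first permitted one, so coda /h/ | onset /n/.
Putting it together: nwuh.nih.
The second /n/ is in the onset of syllable 2 (/nih/).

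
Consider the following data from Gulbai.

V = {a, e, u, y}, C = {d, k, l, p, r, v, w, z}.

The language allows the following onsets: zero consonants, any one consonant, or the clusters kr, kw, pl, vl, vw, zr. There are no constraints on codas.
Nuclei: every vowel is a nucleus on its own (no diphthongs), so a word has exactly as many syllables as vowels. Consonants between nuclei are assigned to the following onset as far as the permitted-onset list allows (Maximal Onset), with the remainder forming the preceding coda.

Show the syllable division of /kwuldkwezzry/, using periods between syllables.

Nuclei (vowels): u, e, y → 3 syllables.
/u…e/ gap (V1→V2): cluster /ldkw/ — the longest permitted-onset suffix is /kw/; onset = /kw/, preceding coda = /ld/.
/e…y/ gap (V2→V3): /zzr/ — longest licit onset from the right is /zr/, leaving /z/ as coda.

kwuld.kwez.zry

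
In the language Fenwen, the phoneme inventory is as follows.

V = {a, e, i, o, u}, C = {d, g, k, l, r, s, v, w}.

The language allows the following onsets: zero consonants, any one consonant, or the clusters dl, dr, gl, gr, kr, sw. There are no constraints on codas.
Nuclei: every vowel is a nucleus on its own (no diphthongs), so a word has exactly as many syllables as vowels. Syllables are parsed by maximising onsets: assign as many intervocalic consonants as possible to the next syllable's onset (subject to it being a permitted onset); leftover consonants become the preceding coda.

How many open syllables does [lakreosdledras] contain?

3

The vowels are a, e, o, e, a — 5 nuclei, so 5 syllables.
σ1/σ2 boundary: cluster /kr/ — /kr/ is itself a permitted onset, so the whole cluster goes right; preceding coda = ∅.
σ2/σ3 boundary: no consonants, so the boundary falls immediately after /e/.
σ3/σ4 boundary: /sdl/; trying suffixes from longest down, /dl/ is the first permitted one, so coda /s/ | onset /dl/.
σ4/σ5 boundary: cluster /dr/ — /dr/ is itself a permitted onset, so the whole cluster goes right; preceding coda = ∅.
Putting it together: la.kre.os.dle.dras.
Classifying each syllable: /la/ (open), /kre/ (open), /os/ (closed), /dle/ (open), /dras/ (closed).
Open syllables: 3.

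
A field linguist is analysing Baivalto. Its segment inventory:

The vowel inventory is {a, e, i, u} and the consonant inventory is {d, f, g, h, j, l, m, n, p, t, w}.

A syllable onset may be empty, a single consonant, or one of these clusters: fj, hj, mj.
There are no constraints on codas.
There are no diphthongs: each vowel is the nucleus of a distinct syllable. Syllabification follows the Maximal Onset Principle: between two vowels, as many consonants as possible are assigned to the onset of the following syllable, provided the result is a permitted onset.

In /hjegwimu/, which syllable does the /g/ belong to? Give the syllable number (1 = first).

Nuclei (vowels): e, i, u → 3 syllables.
V1 /e/ – V2 /i/: /gw/ splits as /g/ + /w/ (/w/ is the longest suffix that is a licit onset).
V2 /i/ – V3 /u/: /m/ is a single consonant, so it becomes the next onset.
Syllabification: hjeg.wi.mu.
The /g/ is in the coda of syllable 1 (/hjeg/).

1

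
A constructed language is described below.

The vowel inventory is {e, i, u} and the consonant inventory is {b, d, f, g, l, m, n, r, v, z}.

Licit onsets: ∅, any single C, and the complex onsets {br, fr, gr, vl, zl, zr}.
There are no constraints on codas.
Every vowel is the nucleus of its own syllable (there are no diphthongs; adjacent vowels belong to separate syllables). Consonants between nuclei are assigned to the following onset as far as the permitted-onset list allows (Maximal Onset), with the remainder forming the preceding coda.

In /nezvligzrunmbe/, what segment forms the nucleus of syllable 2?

The vowels are e, i, u, e — 4 nuclei, so 4 syllables.
The second nucleus (vowel 2 from the left) is /i/.

i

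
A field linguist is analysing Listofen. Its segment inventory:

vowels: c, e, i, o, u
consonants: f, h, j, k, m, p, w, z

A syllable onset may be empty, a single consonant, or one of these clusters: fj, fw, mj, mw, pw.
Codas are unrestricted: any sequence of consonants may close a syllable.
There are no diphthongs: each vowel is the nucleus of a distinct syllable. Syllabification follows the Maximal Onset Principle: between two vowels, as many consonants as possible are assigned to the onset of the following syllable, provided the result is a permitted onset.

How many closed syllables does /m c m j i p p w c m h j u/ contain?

Vowels present: c, i, c, u; each is a nucleus, giving 4 syllables.
/c…i/ gap (V1→V2): cluster /mj/ — /mj/ is itself a permitted onset, so the whole cluster goes right; preceding coda = ∅.
/i…c/ gap (V2→V3): /ppw/; trying suffixes from longest down, /pw/ is the first permitted one, so coda /p/ | onset /pw/.
/c…u/ gap (V3→V4): /mhj/ splits as /mh/ + /j/ (/j/ is the longest suffix that is a licit onset).
Putting it together: mc.mjip.pwcmh.ju.
Classifying each syllable: /mc/ (open), /mjip/ (closed), /pwcmh/ (closed), /ju/ (open).
Closed syllables: 2.

2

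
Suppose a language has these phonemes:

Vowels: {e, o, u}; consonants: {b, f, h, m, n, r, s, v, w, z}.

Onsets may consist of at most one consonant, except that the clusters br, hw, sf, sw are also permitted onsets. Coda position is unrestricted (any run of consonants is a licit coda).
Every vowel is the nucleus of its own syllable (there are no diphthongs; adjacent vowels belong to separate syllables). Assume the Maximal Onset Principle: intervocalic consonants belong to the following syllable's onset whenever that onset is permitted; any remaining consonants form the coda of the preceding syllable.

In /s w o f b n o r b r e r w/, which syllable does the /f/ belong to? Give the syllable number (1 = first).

1

Nuclei (vowels): o, o, e → 3 syllables.
V1 /o/ – V2 /o/: /fbn/ — longest licit onset from the right is /n/, leaving /fb/ as coda.
V2 /o/ – V3 /e/: cluster /rbr/ — the longest permitted-onset suffix is /br/; onset = /br/, preceding coda = /r/.
Putting it together: swofb.nor.brerw.
The /f/ is in the coda of syllable 1 (/swofb/).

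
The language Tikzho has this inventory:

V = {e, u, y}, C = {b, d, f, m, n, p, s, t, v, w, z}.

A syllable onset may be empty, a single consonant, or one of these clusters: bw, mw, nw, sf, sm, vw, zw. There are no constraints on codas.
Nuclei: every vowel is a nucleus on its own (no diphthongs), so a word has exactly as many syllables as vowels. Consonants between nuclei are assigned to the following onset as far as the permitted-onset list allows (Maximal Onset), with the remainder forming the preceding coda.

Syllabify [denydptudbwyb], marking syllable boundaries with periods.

de.nydp.tud.bwyb

Vowels present: e, y, u, y; each is a nucleus, giving 4 syllables.
Between /e/ (V1) and /y/ (V2): /n/ is a single consonant, so it becomes the next onset.
Between /y/ (V2) and /u/ (V3): /dpt/ — longest licit onset from the right is /t/, leaving /dp/ as coda.
Between /u/ (V3) and /y/ (V4): cluster /dbw/ — the longest permitted-onset suffix is /bw/; onset = /bw/, preceding coda = /d/.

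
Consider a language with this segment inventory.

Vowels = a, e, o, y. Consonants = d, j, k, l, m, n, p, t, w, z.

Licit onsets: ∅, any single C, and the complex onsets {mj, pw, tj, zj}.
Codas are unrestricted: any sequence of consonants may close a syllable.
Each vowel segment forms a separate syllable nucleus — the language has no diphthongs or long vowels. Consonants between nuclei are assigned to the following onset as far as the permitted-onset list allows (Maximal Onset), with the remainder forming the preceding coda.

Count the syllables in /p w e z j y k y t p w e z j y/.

Nuclei (vowels): e, y, y, e, y → 5 syllables.

5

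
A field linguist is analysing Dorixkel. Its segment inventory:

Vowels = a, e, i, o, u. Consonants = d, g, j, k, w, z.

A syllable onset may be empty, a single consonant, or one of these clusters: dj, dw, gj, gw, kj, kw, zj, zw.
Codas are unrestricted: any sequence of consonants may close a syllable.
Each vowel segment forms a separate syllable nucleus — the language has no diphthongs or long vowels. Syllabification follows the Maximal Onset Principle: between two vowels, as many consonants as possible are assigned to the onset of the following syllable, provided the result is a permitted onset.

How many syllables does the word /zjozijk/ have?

2

Nuclei (vowels): o, i → 2 syllables.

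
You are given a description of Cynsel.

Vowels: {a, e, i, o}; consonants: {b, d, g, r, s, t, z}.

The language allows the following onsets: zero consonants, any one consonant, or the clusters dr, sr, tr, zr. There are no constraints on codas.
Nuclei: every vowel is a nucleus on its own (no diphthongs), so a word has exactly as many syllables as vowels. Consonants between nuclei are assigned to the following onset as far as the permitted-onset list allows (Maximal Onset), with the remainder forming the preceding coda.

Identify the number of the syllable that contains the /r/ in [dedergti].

Nuclei (vowels): e, e, i → 3 syllables.
/e…e/ gap (V1→V2): /d/ is a single consonant, so it becomes the next onset.
/e…i/ gap (V2→V3): /rgt/ splits as /rg/ + /t/ (/t/ is the longest suffix that is a licit onset).
Putting it together: de.derg.ti.
The /r/ is in the coda of syllable 2 (/derg/).

2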